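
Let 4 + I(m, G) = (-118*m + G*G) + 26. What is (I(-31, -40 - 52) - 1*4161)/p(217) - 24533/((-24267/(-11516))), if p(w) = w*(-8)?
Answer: -490651964069/42127512 ≈ -11647.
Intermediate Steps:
I(m, G) = 22 + G² - 118*m (I(m, G) = -4 + ((-118*m + G*G) + 26) = -4 + ((-118*m + G²) + 26) = -4 + ((G² - 118*m) + 26) = -4 + (26 + G² - 118*m) = 22 + G² - 118*m)
p(w) = -8*w
(I(-31, -40 - 52) - 1*4161)/p(217) - 24533/((-24267/(-11516))) = ((22 + (-40 - 52)² - 118*(-31)) - 1*4161)/((-8*217)) - 24533/((-24267/(-11516))) = ((22 + (-92)² + 3658) - 4161)/(-1736) - 24533/((-24267*(-1/11516))) = ((22 + 8464 + 3658) - 4161)*(-1/1736) - 24533/24267/11516 = (12144 - 4161)*(-1/1736) - 24533*11516/24267 = 7983*(-1/1736) - 282522028/24267 = -7983/1736 - 282522028/24267 = -490651964069/42127512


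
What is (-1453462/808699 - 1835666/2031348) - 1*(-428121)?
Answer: 351645474424058591/821374548126 ≈ 4.2812e+5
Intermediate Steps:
(-1453462/808699 - 1835666/2031348) - 1*(-428121) = (-1453462*1/808699 - 1835666*1/2031348) + 428121 = (-1453462/808699 - 917833/1015674) + 428121 = -2218494192655/821374548126 + 428121 = 351645474424058591/821374548126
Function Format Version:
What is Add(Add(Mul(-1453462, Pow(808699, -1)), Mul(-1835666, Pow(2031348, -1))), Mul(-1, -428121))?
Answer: Rational(351645474424058591, 821374548126) ≈ 4.2812e+5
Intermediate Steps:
Add(Add(Mul(-1453462, Pow(808699, -1)), Mul(-1835666, Pow(2031348, -1))), Mul(-1, -428121)) = Add(Add(Mul(-1453462, Rational(1, 808699)), Mul(-1835666, Rational(1, 2031348))), 428121) = Add(Add(Rational(-1453462, 808699), Rational(-917833, 1015674)), 428121) = Add(Rational(-2218494192655, 821374548126), 428121) = Rational(351645474424058591, 821374548126)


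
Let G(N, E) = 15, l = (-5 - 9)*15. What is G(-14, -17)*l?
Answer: -3150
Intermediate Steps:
l = -210 (l = -14*15 = -210)
G(-14, -17)*l = 15*(-210) = -3150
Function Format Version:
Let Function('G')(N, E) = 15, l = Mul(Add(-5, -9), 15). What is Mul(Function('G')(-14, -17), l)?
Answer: -3150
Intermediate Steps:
l = -210 (l = Mul(-14, 15) = -210)
Mul(Function('G')(-14, -17), l) = Mul(15, -210) = -3150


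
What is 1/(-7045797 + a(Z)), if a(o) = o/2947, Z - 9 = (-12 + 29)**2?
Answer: -2947/20763963461 ≈ -1.4193e-7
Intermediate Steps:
Z = 298 (Z = 9 + (-12 + 29)**2 = 9 + 17**2 = 9 + 289 = 298)
a(o) = o/2947 (a(o) = o*(1/2947) = o/2947)
1/(-7045797 + a(Z)) = 1/(-7045797 + (1/2947)*298) = 1/(-7045797 + 298/2947) = 1/(-20763963461/2947) = -2947/20763963461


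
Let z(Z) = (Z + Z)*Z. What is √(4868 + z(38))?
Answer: 2*√1939 ≈ 88.068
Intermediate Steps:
z(Z) = 2*Z² (z(Z) = (2*Z)*Z = 2*Z²)
√(4868 + z(38)) = √(4868 + 2*38²) = √(4868 + 2*1444) = √(4868 + 2888) = √7756 = 2*√1939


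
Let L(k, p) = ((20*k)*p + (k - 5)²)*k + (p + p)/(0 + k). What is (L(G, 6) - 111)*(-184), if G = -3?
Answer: -142232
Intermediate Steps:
L(k, p) = k*((-5 + k)² + 20*k*p) + 2*p/k (L(k, p) = (20*k*p + (-5 + k)²)*k + (2*p)/k = ((-5 + k)² + 20*k*p)*k + 2*p/k = k*((-5 + k)² + 20*k*p) + 2*p/k)
(L(G, 6) - 111)*(-184) = ((2*6 + (-3)²*((-5 - 3)² + 20*(-3)*6))/(-3) - 111)*(-184) = (-(12 + 9*((-8)² - 360))/3 - 111)*(-184) = (-(12 + 9*(64 - 360))/3 - 111)*(-184) = (-(12 + 9*(-296))/3 - 111)*(-184) = (-(12 - 2664)/3 - 111)*(-184) = (-⅓*(-2652) - 111)*(-184) = (884 - 111)*(-184) = 773*(-184) = -142232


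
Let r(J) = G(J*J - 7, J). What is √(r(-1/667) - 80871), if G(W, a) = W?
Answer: I*√35981732541/667 ≈ 284.39*I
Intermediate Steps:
r(J) = -7 + J² (r(J) = J*J - 7 = J² - 7 = -7 + J²)
√(r(-1/667) - 80871) = √((-7 + (-1/667)²) - 80871) = √((-7 + 1/444889) - 80871) = √(-3114222/444889 - 80871) = √(-35981732541/444889) = I*√35981732541/667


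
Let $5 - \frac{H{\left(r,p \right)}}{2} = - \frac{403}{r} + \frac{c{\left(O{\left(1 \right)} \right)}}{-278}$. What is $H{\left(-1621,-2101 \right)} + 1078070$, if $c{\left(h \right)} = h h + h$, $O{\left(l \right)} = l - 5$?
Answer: $\frac{242911814938}{225319} \approx 1.0781 \cdot 10^{6}$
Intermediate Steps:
$O{\left(l \right)} = -5 + l$
$c{\left(h \right)} = h + h^{2}$ ($c{\left(h \right)} = h^{2} + h = h + h^{2}$)
$H{\left(r,p \right)} = \frac{1402}{139} + \frac{806}{r}$ ($H{\left(r,p \right)} = 10 - 2 \left(- \frac{403}{r} + \frac{\left(-5 + 1\right) \left(1 + \left(-5 + 1\right)\right)}{-278}\right) = 10 - 2 \left(- \frac{403}{r} + - 4 \left(1 - 4\right) \left(- \frac{1}{278}\right)\right) = 10 - 2 \left(- \frac{403}{r} + \left(-4\right) \left(-3\right) \left(- \frac{1}{278}\right)\right) = 10 - 2 \left(- \frac{403}{r} + 12 \left(- \frac{1}{278}\right)\right) = 10 - 2 \left(- \frac{403}{r} - \frac{6}{139}\right) = 10 - 2 \left(- \frac{6}{139} - \frac{403}{r}\right) = 10 + \left(\frac{12}{139} + \frac{806}{r}\right) = \frac{1402}{139} + \frac{806}{r}$)
$H{\left(-1621,-2101 \right)} + 1078070 = \left(\frac{1402}{139} + \frac{806}{-1621}\right) + 1078070 = \left(\frac{1402}{139} + 806 \left(- \frac{1}{1621}\right)\right) + 1078070 = \left(\frac{1402}{139} - \frac{806}{1621}\right) + 1078070 = \frac{2160608}{225319} + 1078070 = \frac{242911814938}{225319}$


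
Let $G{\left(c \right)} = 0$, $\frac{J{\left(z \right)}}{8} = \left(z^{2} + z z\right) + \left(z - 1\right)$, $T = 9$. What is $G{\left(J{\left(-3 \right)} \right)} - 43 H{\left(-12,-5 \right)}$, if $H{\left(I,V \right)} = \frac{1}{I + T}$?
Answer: $\frac{43}{3} \approx 14.333$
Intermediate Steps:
$H{\left(I,V \right)} = \frac{1}{9 + I}$ ($H{\left(I,V \right)} = \frac{1}{I + 9} = \frac{1}{9 + I}$)
$J{\left(z \right)} = -8 + 8 z + 16 z^{2}$ ($J{\left(z \right)} = 8 \left(\left(z^{2} + z z\right) + \left(z - 1\right)\right) = 8 \left(\left(z^{2} + z^{2}\right) + \left(z - 1\right)\right) = 8 \left(2 z^{2} + \left(-1 + z\right)\right) = 8 \left(-1 + z + 2 z^{2}\right) = -8 + 8 z + 16 z^{2}$)
$G{\left(J{\left(-3 \right)} \right)} - 43 H{\left(-12,-5 \right)} = 0 - \frac{43}{9 - 12} = 0 - \frac{43}{-3} = 0 - - \frac{43}{3} = 0 + \frac{43}{3} = \frac{43}{3}$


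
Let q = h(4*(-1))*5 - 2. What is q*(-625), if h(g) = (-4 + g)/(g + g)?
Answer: -1875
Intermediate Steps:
h(g) = (-4 + g)/(2*g) (h(g) = (-4 + g)/((2*g)) = (-4 + g)*(1/(2*g)) = (-4 + g)/(2*g))
q = 3 (q = ((-4 + 4*(-1))/(2*((4*(-1)))))*5 - 2 = ((1/2)*(-4 - 4)/(-4))*5 - 2 = ((1/2)*(-1/4)*(-8))*5 - 2 = 1*5 - 2 = 5 - 2 = 3)
q*(-625) = 3*(-625) = -1875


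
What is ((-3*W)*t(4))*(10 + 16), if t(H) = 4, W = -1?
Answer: 312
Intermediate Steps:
((-3*W)*t(4))*(10 + 16) = (-3*(-1)*4)*(10 + 16) = (3*4)*26 = 12*26 = 312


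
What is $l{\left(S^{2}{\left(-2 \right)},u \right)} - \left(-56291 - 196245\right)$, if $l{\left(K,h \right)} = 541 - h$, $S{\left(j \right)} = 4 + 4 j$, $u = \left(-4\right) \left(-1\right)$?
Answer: $253073$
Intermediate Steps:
$u = 4$
$l{\left(S^{2}{\left(-2 \right)},u \right)} - \left(-56291 - 196245\right) = \left(541 - 4\right) - \left(-56291 - 196245\right) = 537 - -252536 = 537 + 252536 = 253073$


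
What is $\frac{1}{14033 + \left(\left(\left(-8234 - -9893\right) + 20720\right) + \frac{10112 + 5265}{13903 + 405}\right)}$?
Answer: $\frac{14308}{520998273} \approx 2.7463 \cdot 10^{-5}$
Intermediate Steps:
$\frac{1}{14033 + \left(\left(\left(-8234 - -9893\right) + 20720\right) + \frac{10112 + 5265}{13903 + 405}\right)} = \frac{1}{14033 + \left(\left(\left(-8234 + 9893\right) + 20720\right) + \frac{15377}{14308}\right)} = \frac{1}{14033 + \left(\left(1659 + 20720\right) + 15377 \cdot \frac{1}{14308}\right)} = \frac{1}{14033 + \left(22379 + \frac{15377}{14308}\right)} = \frac{1}{14033 + \frac{320214109}{14308}} = \frac{1}{\frac{520998273}{14308}} = \frac{14308}{520998273}$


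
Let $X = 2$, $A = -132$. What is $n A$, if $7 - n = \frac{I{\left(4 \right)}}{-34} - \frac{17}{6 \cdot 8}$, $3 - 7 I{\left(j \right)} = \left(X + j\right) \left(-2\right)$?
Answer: $- \frac{466037}{476} \approx -979.07$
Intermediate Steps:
$I{\left(j \right)} = 1 + \frac{2 j}{7}$ ($I{\left(j \right)} = \frac{3}{7} - \frac{\left(2 + j\right) \left(-2\right)}{7} = \frac{3}{7} - \frac{-4 - 2 j}{7} = \frac{3}{7} + \left(\frac{4}{7} + \frac{2 j}{7}\right) = 1 + \frac{2 j}{7}$)
$n = \frac{42367}{5712}$ ($n = 7 - \left(\frac{1 + \frac{2}{7} \cdot 4}{-34} - \frac{17}{6 \cdot 8}\right) = 7 - \left(\left(1 + \frac{8}{7}\right) \left(- \frac{1}{34}\right) - \frac{17}{48}\right) = 7 - \left(\frac{15}{7} \left(- \frac{1}{34}\right) - \frac{17}{48}\right) = 7 - \left(- \frac{15}{238} - \frac{17}{48}\right) = 7 - - \frac{2383}{5712} = 7 + \frac{2383}{5712} = \frac{42367}{5712} \approx 7.4172$)
$n A = \frac{42367}{5712} \left(-132\right) = - \frac{466037}{476}$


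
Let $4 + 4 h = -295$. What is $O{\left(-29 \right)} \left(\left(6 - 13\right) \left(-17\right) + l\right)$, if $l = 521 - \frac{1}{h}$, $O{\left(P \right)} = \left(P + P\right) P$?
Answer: $\frac{321874248}{299} \approx 1.0765 \cdot 10^{6}$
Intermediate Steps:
$h = - \frac{299}{4}$ ($h = -1 + \frac{1}{4} \left(-295\right) = -1 - \frac{295}{4} = - \frac{299}{4} \approx -74.75$)
$O{\left(P \right)} = 2 P^{2}$ ($O{\left(P \right)} = 2 P P = 2 P^{2}$)
$l = \frac{155783}{299}$ ($l = 521 - \frac{1}{- \frac{299}{4}} = 521 - - \frac{4}{299} = 521 + \frac{4}{299} = \frac{155783}{299} \approx 521.01$)
$O{\left(-29 \right)} \left(\left(6 - 13\right) \left(-17\right) + l\right) = 2 \left(-29\right)^{2} \left(\left(6 - 13\right) \left(-17\right) + \frac{155783}{299}\right) = 2 \cdot 841 \left(\left(-7\right) \left(-17\right) + \frac{155783}{299}\right) = 1682 \left(119 + \frac{155783}{299}\right) = 1682 \cdot \frac{191364}{299} = \frac{321874248}{299}$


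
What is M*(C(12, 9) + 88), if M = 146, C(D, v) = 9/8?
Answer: 52049/4 ≈ 13012.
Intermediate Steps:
C(D, v) = 9/8 (C(D, v) = 9*(⅛) = 9/8)
M*(C(12, 9) + 88) = 146*(9/8 + 88) = 146*(713/8) = 52049/4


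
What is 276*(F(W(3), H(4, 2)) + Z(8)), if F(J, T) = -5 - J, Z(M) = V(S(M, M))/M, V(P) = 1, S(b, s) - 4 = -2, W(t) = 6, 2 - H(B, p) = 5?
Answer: -6003/2 ≈ -3001.5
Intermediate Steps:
H(B, p) = -3 (H(B, p) = 2 - 1*5 = 2 - 5 = -3)
S(b, s) = 2 (S(b, s) = 4 - 2 = 2)
Z(M) = 1/M
276*(F(W(3), H(4, 2)) + Z(8)) = 276*((-5 - 1*6) + 1/8) = 276*((-5 - 6) + ⅛) = 276*(-11 + ⅛) = 276*(-87/8) = -6003/2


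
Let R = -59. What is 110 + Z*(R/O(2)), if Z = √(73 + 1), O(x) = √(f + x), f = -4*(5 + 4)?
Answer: 110 + 59*I*√629/17 ≈ 110.0 + 87.042*I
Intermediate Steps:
f = -36 (f = -4*9 = -36)
O(x) = √(-36 + x)
Z = √74 ≈ 8.6023
110 + Z*(R/O(2)) = 110 + √74*(-59/√(-36 + 2)) = 110 + √74*(-59*(-I*√34/34)) = 110 + √74*(-(-59)*I*√34/34) = 110 + √74*(59*I*√34/34) = 110 + 59*I*√629/17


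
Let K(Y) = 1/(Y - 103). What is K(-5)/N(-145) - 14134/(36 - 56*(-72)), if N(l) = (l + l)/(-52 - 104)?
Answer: -513092/147465 ≈ -3.4794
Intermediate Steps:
K(Y) = 1/(-103 + Y)
N(l) = -l/78 (N(l) = (2*l)/(-156) = (2*l)*(-1/156) = -l/78)
K(-5)/N(-145) - 14134/(36 - 56*(-72)) = 1/((-103 - 5)*((-1/78*(-145)))) - 14134/(36 - 56*(-72)) = 1/((-108)*(145/78)) - 14134/(36 + 4032) = -1/108*78/145 - 14134/4068 = -13/2610 - 14134*1/4068 = -13/2610 - 7067/2034 = -513092/147465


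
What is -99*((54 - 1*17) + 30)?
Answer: -6633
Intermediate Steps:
-99*((54 - 1*17) + 30) = -99*((54 - 17) + 30) = -99*(37 + 30) = -99*67 = -6633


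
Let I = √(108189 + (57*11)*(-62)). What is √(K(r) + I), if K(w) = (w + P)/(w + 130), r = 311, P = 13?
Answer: √(36 + 49*√69315)/7 ≈ 16.248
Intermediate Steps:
I = √69315 (I = √(108189 + 627*(-62)) = √(108189 - 38874) = √69315 ≈ 263.28)
K(w) = (13 + w)/(130 + w) (K(w) = (w + 13)/(w + 130) = (13 + w)/(130 + w))
√(K(r) + I) = √((13 + 311)/(130 + 311) + √69315) = √(324/441 + √69315) = √((1/441)*324 + √69315) = √(36/49 + √69315)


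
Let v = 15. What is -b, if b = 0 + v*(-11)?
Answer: 165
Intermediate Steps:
b = -165 (b = 0 + 15*(-11) = 0 - 165 = -165)
-b = -1*(-165) = 165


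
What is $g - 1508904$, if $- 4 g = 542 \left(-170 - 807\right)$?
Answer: $- \frac{2753041}{2} \approx -1.3765 \cdot 10^{6}$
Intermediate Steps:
$g = \frac{264767}{2}$ ($g = - \frac{542 \left(-170 - 807\right)}{4} = - \frac{542 \left(-977\right)}{4} = \left(- \frac{1}{4}\right) \left(-529534\right) = \frac{264767}{2} \approx 1.3238 \cdot 10^{5}$)
$g - 1508904 = \frac{264767}{2} - 1508904 = - \frac{2753041}{2}$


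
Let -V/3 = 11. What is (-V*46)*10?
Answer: 15180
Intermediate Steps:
V = -33 (V = -3*11 = -33)
(-V*46)*10 = (-1*(-33)*46)*10 = (33*46)*10 = 1518*10 = 15180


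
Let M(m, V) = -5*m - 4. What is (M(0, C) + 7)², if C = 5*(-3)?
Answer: 9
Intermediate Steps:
C = -15
M(m, V) = -4 - 5*m
(M(0, C) + 7)² = ((-4 - 5*0) + 7)² = ((-4 + 0) + 7)² = (-4 + 7)² = 3² = 9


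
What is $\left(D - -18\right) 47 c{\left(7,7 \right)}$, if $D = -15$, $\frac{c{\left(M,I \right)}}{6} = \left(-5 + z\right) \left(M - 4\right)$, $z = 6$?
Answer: $2538$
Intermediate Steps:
$c{\left(M,I \right)} = -24 + 6 M$ ($c{\left(M,I \right)} = 6 \left(-5 + 6\right) \left(M - 4\right) = 6 \cdot 1 \left(-4 + M\right) = 6 \left(-4 + M\right) = -24 + 6 M$)
$\left(D - -18\right) 47 c{\left(7,7 \right)} = \left(-15 - -18\right) 47 \left(-24 + 6 \cdot 7\right) = \left(-15 + 18\right) 47 \left(-24 + 42\right) = 3 \cdot 47 \cdot 18 = 141 \cdot 18 = 2538$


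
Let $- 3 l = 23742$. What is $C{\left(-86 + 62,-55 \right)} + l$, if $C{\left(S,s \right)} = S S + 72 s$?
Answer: $-11298$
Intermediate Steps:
$C{\left(S,s \right)} = S^{2} + 72 s$
$l = -7914$ ($l = \left(- \frac{1}{3}\right) 23742 = -7914$)
$C{\left(-86 + 62,-55 \right)} + l = \left(\left(-86 + 62\right)^{2} + 72 \left(-55\right)\right) - 7914 = \left(\left(-24\right)^{2} - 3960\right) - 7914 = \left(576 - 3960\right) - 7914 = -3384 - 7914 = -11298$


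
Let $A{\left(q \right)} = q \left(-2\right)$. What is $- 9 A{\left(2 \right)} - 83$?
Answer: $-47$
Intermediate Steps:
$A{\left(q \right)} = - 2 q$
$- 9 A{\left(2 \right)} - 83 = - 9 \left(\left(-2\right) 2\right) - 83 = \left(-9\right) \left(-4\right) - 83 = 36 - 83 = -47$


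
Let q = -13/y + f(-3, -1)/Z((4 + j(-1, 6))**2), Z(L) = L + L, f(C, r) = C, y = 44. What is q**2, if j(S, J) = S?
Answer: 3721/17424 ≈ 0.21356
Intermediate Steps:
Z(L) = 2*L
q = -61/132 (q = -13/44 - 3*1/(2*(4 - 1)**2) = -13*1/44 - 3/(2*3**2) = -13/44 - 3/(2*9) = -13/44 - 3/18 = -13/44 - 3*1/18 = -13/44 - 1/6 = -61/132 ≈ -0.46212)
q**2 = (-61/132)**2 = 3721/17424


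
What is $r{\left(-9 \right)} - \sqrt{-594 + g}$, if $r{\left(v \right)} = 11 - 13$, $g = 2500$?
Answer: $-2 - \sqrt{1906} \approx -45.658$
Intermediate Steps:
$r{\left(v \right)} = -2$
$r{\left(-9 \right)} - \sqrt{-594 + g} = -2 - \sqrt{-594 + 2500} = -2 - \sqrt{1906}$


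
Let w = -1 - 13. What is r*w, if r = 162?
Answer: -2268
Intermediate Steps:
w = -14
r*w = 162*(-14) = -2268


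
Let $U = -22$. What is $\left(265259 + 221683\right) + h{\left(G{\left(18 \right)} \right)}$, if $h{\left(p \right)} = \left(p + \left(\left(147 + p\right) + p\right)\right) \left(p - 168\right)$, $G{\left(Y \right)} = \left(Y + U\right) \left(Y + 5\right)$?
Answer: $520482$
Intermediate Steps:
$G{\left(Y \right)} = \left(-22 + Y\right) \left(5 + Y\right)$ ($G{\left(Y \right)} = \left(Y - 22\right) \left(Y + 5\right) = \left(-22 + Y\right) \left(5 + Y\right)$)
$h{\left(p \right)} = \left(-168 + p\right) \left(147 + 3 p\right)$ ($h{\left(p \right)} = \left(p + \left(147 + 2 p\right)\right) \left(-168 + p\right) = \left(147 + 3 p\right) \left(-168 + p\right) = \left(-168 + p\right) \left(147 + 3 p\right)$)
$\left(265259 + 221683\right) + h{\left(G{\left(18 \right)} \right)} = \left(265259 + 221683\right) - \left(24696 - 3 \left(-110 + 18^{2} - 306\right)^{2} + 357 \left(-110 + 18^{2} - 306\right)\right) = 486942 - \left(24696 - 3 \left(-110 + 324 - 306\right)^{2} + 357 \left(-110 + 324 - 306\right)\right) = 486942 - \left(-8148 - 25392\right) = 486942 + \left(-24696 + 32844 + 3 \cdot 8464\right) = 486942 + \left(-24696 + 32844 + 25392\right) = 486942 + 33540 = 520482$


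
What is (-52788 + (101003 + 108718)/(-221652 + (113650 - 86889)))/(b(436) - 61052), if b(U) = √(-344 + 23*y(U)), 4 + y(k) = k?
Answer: 17447501322003/20178457141522 + 1143123981*√2398/40356914283044 ≈ 0.86605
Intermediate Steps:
y(k) = -4 + k
b(U) = √(-436 + 23*U) (b(U) = √(-344 + 23*(-4 + U)) = √(-344 + (-92 + 23*U)) = √(-436 + 23*U))
(-52788 + (101003 + 108718)/(-221652 + (113650 - 86889)))/(b(436) - 61052) = (-52788 + (101003 + 108718)/(-221652 + (113650 - 86889)))/(√(-436 + 23*436) - 61052) = (-52788 + 209721/(-221652 + 26761))/(√(-436 + 10028) - 61052) = (-52788 + 209721/(-194891))/(√9592 - 61052) = (-52788 + 209721*(-1/194891))/(2*√2398 - 61052) = (-52788 - 209721/194891)/(-61052 + 2*√2398) = -10288115829/(194891*(-61052 + 2*√2398))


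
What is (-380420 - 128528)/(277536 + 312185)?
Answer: -46268/53611 ≈ -0.86303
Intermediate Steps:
(-380420 - 128528)/(277536 + 312185) = -508948/589721 = -508948*1/589721 = -46268/53611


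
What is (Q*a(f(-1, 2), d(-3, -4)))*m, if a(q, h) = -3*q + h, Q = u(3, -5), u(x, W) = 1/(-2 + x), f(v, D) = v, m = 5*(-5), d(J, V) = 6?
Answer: -225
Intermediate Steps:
m = -25
Q = 1 (Q = 1/(-2 + 3) = 1/1 = 1)
a(q, h) = h - 3*q
(Q*a(f(-1, 2), d(-3, -4)))*m = (1*(6 - 3*(-1)))*(-25) = (1*(6 + 3))*(-25) = (1*9)*(-25) = 9*(-25) = -225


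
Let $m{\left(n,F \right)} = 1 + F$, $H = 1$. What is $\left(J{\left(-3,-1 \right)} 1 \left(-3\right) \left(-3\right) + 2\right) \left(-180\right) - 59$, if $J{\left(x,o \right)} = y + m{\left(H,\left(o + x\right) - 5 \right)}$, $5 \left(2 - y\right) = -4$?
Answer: $8005$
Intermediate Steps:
$y = \frac{14}{5}$ ($y = 2 - - \frac{4}{5} = 2 + \frac{4}{5} = \frac{14}{5} \approx 2.8$)
$J{\left(x,o \right)} = - \frac{6}{5} + o + x$ ($J{\left(x,o \right)} = \frac{14}{5} - \left(4 - o - x\right) = \frac{14}{5} + \left(1 + \left(-5 + o + x\right)\right) = \frac{14}{5} + \left(-4 + o + x\right) = - \frac{6}{5} + o + x$)
$\left(J{\left(-3,-1 \right)} 1 \left(-3\right) \left(-3\right) + 2\right) \left(-180\right) - 59 = \left(\left(- \frac{6}{5} - 1 - 3\right) 1 \left(-3\right) \left(-3\right) + 2\right) \left(-180\right) - 59 = \left(- \frac{26 \left(\left(-3\right) \left(-3\right)\right)}{5} + 2\right) \left(-180\right) - 59 = \left(\left(- \frac{26}{5}\right) 9 + 2\right) \left(-180\right) - 59 = \left(- \frac{234}{5} + 2\right) \left(-180\right) - 59 = \left(- \frac{224}{5}\right) \left(-180\right) - 59 = 8064 - 59 = 8005$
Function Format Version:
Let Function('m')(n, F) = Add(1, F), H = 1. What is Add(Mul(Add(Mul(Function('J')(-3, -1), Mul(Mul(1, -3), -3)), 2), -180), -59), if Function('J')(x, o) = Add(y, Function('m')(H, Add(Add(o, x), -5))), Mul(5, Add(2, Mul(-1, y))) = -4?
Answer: 8005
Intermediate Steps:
y = Rational(14, 5) (y = Add(2, Mul(Rational(-1, 5), -4)) = Add(2, Rational(4, 5)) = Rational(14, 5) ≈ 2.8000)
Function('J')(x, o) = Add(Rational(-6, 5), o, x) (Function('J')(x, o) = Add(Rational(14, 5), Add(1, Add(Add(o, x), -5))) = Add(Rational(14, 5), Add(1, Add(-5, o, x))) = Add(Rational(14, 5), Add(-4, o, x)) = Add(Rational(-6, 5), o, x))
Add(Mul(Add(Mul(Function('J')(-3, -1), Mul(Mul(1, -3), -3)), 2), -180), -59) = Add(Mul(Add(Mul(Add(Rational(-6, 5), -1, -3), Mul(Mul(1, -3), -3)), 2), -180), -59) = Add(Mul(Add(Mul(Rational(-26, 5), Mul(-3, -3)), 2), -180), -59) = Add(Mul(Add(Mul(Rational(-26, 5), 9), 2), -180), -59) = Add(Mul(Add(Rational(-234, 5), 2), -180), -59) = Add(Mul(Rational(-224, 5), -180), -59) = Add(8064, -59) = 8005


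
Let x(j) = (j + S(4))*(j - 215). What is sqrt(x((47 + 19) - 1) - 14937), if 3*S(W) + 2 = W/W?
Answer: I*sqrt(24637) ≈ 156.96*I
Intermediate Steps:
S(W) = -1/3 (S(W) = -2/3 + (W/W)/3 = -2/3 + (1/3)*1 = -2/3 + 1/3 = -1/3)
x(j) = (-215 + j)*(-1/3 + j) (x(j) = (j - 1/3)*(j - 215) = (-1/3 + j)*(-215 + j) = (-215 + j)*(-1/3 + j))
sqrt(x((47 + 19) - 1) - 14937) = sqrt((215/3 + ((47 + 19) - 1)**2 - 646*((47 + 19) - 1)/3) - 14937) = sqrt((215/3 + (66 - 1)**2 - 646*(66 - 1)/3) - 14937) = sqrt((215/3 + 65**2 - 646/3*65) - 14937) = sqrt((215/3 + 4225 - 41990/3) - 14937) = sqrt(-9700 - 14937) = sqrt(-24637) = I*sqrt(24637)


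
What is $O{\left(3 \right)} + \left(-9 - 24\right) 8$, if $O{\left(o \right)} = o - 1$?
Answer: $-262$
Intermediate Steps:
$O{\left(o \right)} = -1 + o$ ($O{\left(o \right)} = o - 1 = -1 + o$)
$O{\left(3 \right)} + \left(-9 - 24\right) 8 = \left(-1 + 3\right) + \left(-9 - 24\right) 8 = 2 + \left(-9 - 24\right) 8 = 2 - 264 = -262$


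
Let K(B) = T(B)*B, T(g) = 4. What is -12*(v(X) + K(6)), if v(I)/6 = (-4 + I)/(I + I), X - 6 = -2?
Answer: -288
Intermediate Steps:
X = 4 (X = 6 - 2 = 4)
v(I) = 3*(-4 + I)/I (v(I) = 6*((-4 + I)/(I + I)) = 6*((-4 + I)/((2*I))) = 6*((-4 + I)*(1/(2*I))) = 6*((-4 + I)/(2*I)) = 3*(-4 + I)/I)
K(B) = 4*B
-12*(v(X) + K(6)) = -12*((3 - 12/4) + 4*6) = -12*((3 - 12*¼) + 24) = -12*((3 - 3) + 24) = -12*(0 + 24) = -12*24 = -288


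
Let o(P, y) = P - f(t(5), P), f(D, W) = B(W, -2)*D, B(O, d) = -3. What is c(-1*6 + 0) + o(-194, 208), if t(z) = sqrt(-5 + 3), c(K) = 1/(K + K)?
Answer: -2329/12 + 3*I*sqrt(2) ≈ -194.08 + 4.2426*I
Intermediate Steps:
c(K) = 1/(2*K)
t(z) = I*sqrt(2) (t(z) = sqrt(-2) = I*sqrt(2))
f(D, W) = -3*D
o(P, y) = P + 3*I*sqrt(2) (o(P, y) = P - (-3)*I*sqrt(2) = P + 3*I*sqrt(2))
c(-1*6 + 0) + o(-194, 208) = 1/(2*(-1*6 + 0)) + (-194 + 3*I*sqrt(2)) = 1/(2*(-6 + 0)) + (-194 + 3*I*sqrt(2)) = (1/2)/(-6) + (-194 + 3*I*sqrt(2)) = (1/2)*(-1/6) + (-194 + 3*I*sqrt(2)) = -1/12 + (-194 + 3*I*sqrt(2)) = -2329/12 + 3*I*sqrt(2)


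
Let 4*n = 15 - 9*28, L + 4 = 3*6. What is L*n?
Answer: -1659/2 ≈ -829.50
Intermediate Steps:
L = 14 (L = -4 + 3*6 = -4 + 18 = 14)
n = -237/4 (n = (15 - 9*28)/4 = (15 - 252)/4 = (1/4)*(-237) = -237/4 ≈ -59.250)
L*n = 14*(-237/4) = -1659/2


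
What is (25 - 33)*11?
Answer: -88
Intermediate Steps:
(25 - 33)*11 = -8*11 = -88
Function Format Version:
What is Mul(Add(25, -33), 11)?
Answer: -88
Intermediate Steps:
Mul(Add(25, -33), 11) = Mul(-8, 11) = -88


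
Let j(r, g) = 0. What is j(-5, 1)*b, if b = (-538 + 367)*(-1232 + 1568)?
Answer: 0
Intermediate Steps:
b = -57456 (b = -171*336 = -57456)
j(-5, 1)*b = 0*(-57456) = 0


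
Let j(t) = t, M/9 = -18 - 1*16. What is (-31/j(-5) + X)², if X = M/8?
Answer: 410881/400 ≈ 1027.2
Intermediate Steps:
M = -306 (M = 9*(-18 - 1*16) = 9*(-18 - 16) = 9*(-34) = -306)
X = -153/4 (X = -306/8 = -306*⅛ = -153/4 ≈ -38.250)
(-31/j(-5) + X)² = (-31/(-5) - 153/4)² = (-31*(-⅕) - 153/4)² = (31/5 - 153/4)² = (-641/20)² = 410881/400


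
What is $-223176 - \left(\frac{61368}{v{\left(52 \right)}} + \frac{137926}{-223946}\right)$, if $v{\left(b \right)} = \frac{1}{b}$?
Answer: $- \frac{382310688613}{111973} \approx -3.4143 \cdot 10^{6}$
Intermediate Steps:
$-223176 - \left(\frac{61368}{v{\left(52 \right)}} + \frac{137926}{-223946}\right) = -223176 - \left(\frac{61368}{\frac{1}{52}} + \frac{137926}{-223946}\right) = -223176 - \left(61368 \frac{1}{\frac{1}{52}} + 137926 \left(- \frac{1}{223946}\right)\right) = -223176 - \left(61368 \cdot 52 - \frac{68963}{111973}\right) = -223176 - \left(3191136 - \frac{68963}{111973}\right) = -223176 - \frac{357321002365}{111973} = - \frac{382310688613}{111973}$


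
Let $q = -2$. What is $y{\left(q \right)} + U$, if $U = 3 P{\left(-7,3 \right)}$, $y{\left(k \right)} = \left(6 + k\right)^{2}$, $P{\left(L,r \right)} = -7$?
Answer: $-5$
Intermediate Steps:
$U = -21$ ($U = 3 \left(-7\right) = -21$)
$y{\left(q \right)} + U = \left(6 - 2\right)^{2} - 21 = 4^{2} - 21 = 16 - 21 = -5$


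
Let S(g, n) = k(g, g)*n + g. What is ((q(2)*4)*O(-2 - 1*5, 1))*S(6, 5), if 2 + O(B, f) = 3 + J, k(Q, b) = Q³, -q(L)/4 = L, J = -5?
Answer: 139008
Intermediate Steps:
q(L) = -4*L
S(g, n) = g + n*g³ (S(g, n) = g³*n + g = n*g³ + g = g + n*g³)
O(B, f) = -4 (O(B, f) = -2 + (3 - 5) = -2 - 2 = -4)
((q(2)*4)*O(-2 - 1*5, 1))*S(6, 5) = ((-4*2*4)*(-4))*(6 + 5*6³) = (-8*4*(-4))*(6 + 5*216) = (-32*(-4))*(6 + 1080) = 128*1086 = 139008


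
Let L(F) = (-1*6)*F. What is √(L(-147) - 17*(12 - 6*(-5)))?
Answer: 2*√42 ≈ 12.961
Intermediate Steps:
L(F) = -6*F
√(L(-147) - 17*(12 - 6*(-5))) = √(-6*(-147) - 17*(12 - 6*(-5))) = √(882 - 17*(12 + 30)) = √(882 - 17*42) = √(882 - 714) = √168 = 2*√42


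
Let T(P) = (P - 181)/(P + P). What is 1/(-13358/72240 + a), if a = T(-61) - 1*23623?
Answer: -2203320/52045065259 ≈ -4.2335e-5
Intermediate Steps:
T(P) = (-181 + P)/(2*P) (T(P) = (-181 + P)/((2*P)) = (-181 + P)*(1/(2*P)) = (-181 + P)/(2*P))
a = -1440882/61 (a = (½)*(-181 - 61)/(-61) - 1*23623 = (½)*(-1/61)*(-242) - 23623 = 121/61 - 23623 = -1440882/61 ≈ -23621.)
1/(-13358/72240 + a) = 1/(-13358/72240 - 1440882/61) = 1/(-13358*1/72240 - 1440882/61) = 1/(-6679/36120 - 1440882/61) = 1/(-52045065259/2203320) = -2203320/52045065259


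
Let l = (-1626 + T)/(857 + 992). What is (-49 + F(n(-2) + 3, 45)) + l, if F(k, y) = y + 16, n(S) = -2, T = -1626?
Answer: 18936/1849 ≈ 10.241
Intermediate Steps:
F(k, y) = 16 + y
l = -3252/1849 (l = (-1626 - 1626)/(857 + 992) = -3252/1849 ≈ -1.7588)
(-49 + F(n(-2) + 3, 45)) + l = (-49 + (16 + 45)) - 3252/1849 = (-49 + 61) - 3252/1849 = 12 - 3252/1849 = 18936/1849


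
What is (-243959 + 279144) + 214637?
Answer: 249822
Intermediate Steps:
(-243959 + 279144) + 214637 = 35185 + 214637 = 249822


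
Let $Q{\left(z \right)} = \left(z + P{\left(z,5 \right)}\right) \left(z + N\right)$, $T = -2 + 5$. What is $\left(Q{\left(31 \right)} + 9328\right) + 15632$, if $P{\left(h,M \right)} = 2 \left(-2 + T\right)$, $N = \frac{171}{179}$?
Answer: $\frac{4656600}{179} \approx 26015.0$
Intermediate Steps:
$N = \frac{171}{179}$ ($N = 171 \cdot \frac{1}{179} = \frac{171}{179} \approx 0.95531$)
$T = 3$
$P{\left(h,M \right)} = 2$ ($P{\left(h,M \right)} = 2 \left(-2 + 3\right) = 2 \cdot 1 = 2$)
$Q{\left(z \right)} = \left(2 + z\right) \left(\frac{171}{179} + z\right)$ ($Q{\left(z \right)} = \left(z + 2\right) \left(z + \frac{171}{179}\right) = \left(2 + z\right) \left(\frac{171}{179} + z\right)$)
$\left(Q{\left(31 \right)} + 9328\right) + 15632 = \left(\left(\frac{342}{179} + 31^{2} + \frac{529}{179} \cdot 31\right) + 9328\right) + 15632 = \left(\left(\frac{342}{179} + 961 + \frac{16399}{179}\right) + 9328\right) + 15632 = \left(\frac{188760}{179} + 9328\right) + 15632 = \frac{1858472}{179} + 15632 = \frac{4656600}{179}$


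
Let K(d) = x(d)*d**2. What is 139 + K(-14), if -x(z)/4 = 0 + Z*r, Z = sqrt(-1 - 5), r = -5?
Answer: 139 + 3920*I*sqrt(6) ≈ 139.0 + 9602.0*I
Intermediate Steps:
Z = I*sqrt(6) (Z = sqrt(-6) = I*sqrt(6) ≈ 2.4495*I)
x(z) = 20*I*sqrt(6) (x(z) = -4*(0 + (I*sqrt(6))*(-5)) = -4*(0 - 5*I*sqrt(6)) = -(-20)*I*sqrt(6) = 20*I*sqrt(6))
K(d) = 20*I*sqrt(6)*d**2 (K(d) = (20*I*sqrt(6))*d**2 = 20*I*sqrt(6)*d**2)
139 + K(-14) = 139 + 20*I*sqrt(6)*(-14)**2 = 139 + 20*I*sqrt(6)*196 = 139 + 3920*I*sqrt(6)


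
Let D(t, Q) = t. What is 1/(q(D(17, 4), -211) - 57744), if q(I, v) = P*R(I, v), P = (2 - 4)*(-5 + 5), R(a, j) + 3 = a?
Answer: -1/57744 ≈ -1.7318e-5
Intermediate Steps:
R(a, j) = -3 + a
P = 0 (P = -2*0 = 0)
q(I, v) = 0 (q(I, v) = 0*(-3 + I) = 0)
1/(q(D(17, 4), -211) - 57744) = 1/(0 - 57744) = 1/(-57744) = -1/57744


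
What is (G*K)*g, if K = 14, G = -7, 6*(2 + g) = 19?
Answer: -343/3 ≈ -114.33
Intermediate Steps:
g = 7/6 (g = -2 + (1/6)*19 = -2 + 19/6 = 7/6 ≈ 1.1667)
(G*K)*g = -7*14*(7/6) = -98*7/6 = -343/3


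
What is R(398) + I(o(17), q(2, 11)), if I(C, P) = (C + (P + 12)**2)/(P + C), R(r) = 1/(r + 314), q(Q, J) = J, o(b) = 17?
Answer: 13885/712 ≈ 19.501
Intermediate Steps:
R(r) = 1/(314 + r)
I(C, P) = (C + (12 + P)**2)/(C + P)
R(398) + I(o(17), q(2, 11)) = 1/(314 + 398) + (17 + (12 + 11)**2)/(17 + 11) = 1/712 + (17 + 23**2)/28 = 1/712 + (17 + 529)/28 = 1/712 + (1/28)*546 = 1/712 + 39/2 = 13885/712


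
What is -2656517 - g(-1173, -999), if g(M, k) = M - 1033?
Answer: -2654311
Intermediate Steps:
g(M, k) = -1033 + M
-2656517 - g(-1173, -999) = -2656517 - (-1033 - 1173) = -2656517 - 1*(-2206) = -2656517 + 2206 = -2654311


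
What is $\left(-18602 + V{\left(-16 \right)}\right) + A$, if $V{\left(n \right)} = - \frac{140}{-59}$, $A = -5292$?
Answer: $- \frac{1409606}{59} \approx -23892.0$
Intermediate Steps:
$V{\left(n \right)} = \frac{140}{59}$ ($V{\left(n \right)} = \left(-140\right) \left(- \frac{1}{59}\right) = \frac{140}{59}$)
$\left(-18602 + V{\left(-16 \right)}\right) + A = \left(-18602 + \frac{140}{59}\right) - 5292 = - \frac{1097378}{59} - 5292 = - \frac{1409606}{59}$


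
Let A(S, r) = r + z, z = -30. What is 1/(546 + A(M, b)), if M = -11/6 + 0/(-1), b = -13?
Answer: 1/503 ≈ 0.0019881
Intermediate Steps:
M = -11/6 (M = -11*⅙ + 0*(-1) = -11/6 + 0 = -11/6 ≈ -1.8333)
A(S, r) = -30 + r (A(S, r) = r - 30 = -30 + r)
1/(546 + A(M, b)) = 1/(546 + (-30 - 13)) = 1/(546 - 43) = 1/503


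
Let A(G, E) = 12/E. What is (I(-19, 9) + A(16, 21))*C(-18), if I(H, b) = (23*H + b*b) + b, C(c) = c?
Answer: 43650/7 ≈ 6235.7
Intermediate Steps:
I(H, b) = b + b**2 + 23*H (I(H, b) = (23*H + b**2) + b = (b**2 + 23*H) + b = b + b**2 + 23*H)
(I(-19, 9) + A(16, 21))*C(-18) = ((9 + 9**2 + 23*(-19)) + 12/21)*(-18) = ((9 + 81 - 437) + 12*(1/21))*(-18) = (-347 + 4/7)*(-18) = -2425/7*(-18) = 43650/7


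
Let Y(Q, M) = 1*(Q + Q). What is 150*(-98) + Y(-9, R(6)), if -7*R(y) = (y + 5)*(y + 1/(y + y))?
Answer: -14718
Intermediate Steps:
R(y) = -(5 + y)*(y + 1/(2*y))/7 (R(y) = -(y + 5)*(y + 1/(y + y))/7 = -(5 + y)*(y + 1/(2*y))/7)
Y(Q, M) = 2*Q (Y(Q, M) = 1*(2*Q) = 2*Q)
150*(-98) + Y(-9, R(6)) = 150*(-98) + 2*(-9) = -14700 - 18 = -14718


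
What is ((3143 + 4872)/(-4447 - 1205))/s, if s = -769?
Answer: 8015/4346388 ≈ 0.0018441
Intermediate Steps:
((3143 + 4872)/(-4447 - 1205))/s = ((3143 + 4872)/(-4447 - 1205))/(-769) = (8015/(-5652))*(-1/769) = (8015*(-1/5652))*(-1/769) = -8015/5652*(-1/769) = 8015/4346388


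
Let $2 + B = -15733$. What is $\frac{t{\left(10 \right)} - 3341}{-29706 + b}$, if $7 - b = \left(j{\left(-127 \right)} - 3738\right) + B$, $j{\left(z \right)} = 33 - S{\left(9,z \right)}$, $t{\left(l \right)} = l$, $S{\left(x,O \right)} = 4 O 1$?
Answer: $\frac{3331}{10767} \approx 0.30937$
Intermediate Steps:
$S{\left(x,O \right)} = 4 O$
$B = -15735$ ($B = -2 - 15733 = -15735$)
$j{\left(z \right)} = 33 - 4 z$
$b = 18939$ ($b = 7 - \left(\left(\left(33 - -508\right) - 3738\right) - 15735\right) = 7 - \left(\left(\left(33 + 508\right) - 3738\right) - 15735\right) = 7 - \left(\left(541 - 3738\right) - 15735\right) = 7 - \left(-3197 - 15735\right) = 7 - -18932 = 7 + 18932 = 18939$)
$\frac{t{\left(10 \right)} - 3341}{-29706 + b} = \frac{10 - 3341}{-29706 + 18939} = - \frac{3331}{-10767} = \left(-3331\right) \left(- \frac{1}{10767}\right) = \frac{3331}{10767}$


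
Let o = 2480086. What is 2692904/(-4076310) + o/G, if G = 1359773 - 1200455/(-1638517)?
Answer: 2641231744144062109/2270517283220048940 ≈ 1.1633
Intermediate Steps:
G = 2228012377096/1638517 (G = 1359773 - 1200455*(-1)/1638517 = 1359773 - 1*(-1200455/1638517) = 1359773 + 1200455/1638517 = 2228012377096/1638517 ≈ 1.3598e+6)
2692904/(-4076310) + o/G = 2692904/(-4076310) + 2480086/(2228012377096/1638517) = 2692904*(-1/4076310) + 2480086*(1638517/2228012377096) = -1346452/2038155 + 2031831536231/1114006188548 = 2641231744144062109/2270517283220048940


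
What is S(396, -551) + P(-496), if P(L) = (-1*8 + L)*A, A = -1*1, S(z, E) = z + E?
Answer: 349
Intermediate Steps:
S(z, E) = E + z
A = -1
P(L) = 8 - L (P(L) = (-1*8 + L)*(-1) = (-8 + L)*(-1) = 8 - L)
S(396, -551) + P(-496) = (-551 + 396) + (8 - 1*(-496)) = -155 + (8 + 496) = -155 + 504 = 349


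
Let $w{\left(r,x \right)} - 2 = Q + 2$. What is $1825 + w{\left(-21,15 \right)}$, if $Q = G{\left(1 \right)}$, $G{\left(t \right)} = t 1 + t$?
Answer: $1831$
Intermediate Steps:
$G{\left(t \right)} = 2 t$ ($G{\left(t \right)} = t + t = 2 t$)
$Q = 2$ ($Q = 2 \cdot 1 = 2$)
$w{\left(r,x \right)} = 6$ ($w{\left(r,x \right)} = 2 + \left(2 + 2\right) = 2 + 4 = 6$)
$1825 + w{\left(-21,15 \right)} = 1825 + 6 = 1831$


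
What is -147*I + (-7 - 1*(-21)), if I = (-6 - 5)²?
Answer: -17773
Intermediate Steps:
I = 121 (I = (-11)² = 121)
-147*I + (-7 - 1*(-21)) = -147*121 + (-7 - 1*(-21)) = -17787 + (-7 + 21) = -17787 + 14 = -17773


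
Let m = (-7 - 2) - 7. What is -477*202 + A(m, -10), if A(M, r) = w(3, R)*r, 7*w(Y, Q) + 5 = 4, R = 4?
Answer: -674468/7 ≈ -96353.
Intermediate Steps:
w(Y, Q) = -⅐ (w(Y, Q) = -5/7 + (⅐)*4 = -5/7 + 4/7 = -⅐)
m = -16 (m = -9 - 7 = -16)
A(M, r) = -r/7
-477*202 + A(m, -10) = -477*202 - ⅐*(-10) = -96354 + 10/7 = -674468/7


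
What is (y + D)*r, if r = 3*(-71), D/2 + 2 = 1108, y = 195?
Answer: -512691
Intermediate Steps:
D = 2212 (D = -4 + 2*1108 = -4 + 2216 = 2212)
r = -213
(y + D)*r = (195 + 2212)*(-213) = 2407*(-213) = -512691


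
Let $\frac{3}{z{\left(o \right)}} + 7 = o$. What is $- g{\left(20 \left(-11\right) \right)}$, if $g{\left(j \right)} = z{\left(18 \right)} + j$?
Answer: $\frac{2417}{11} \approx 219.73$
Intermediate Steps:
$z{\left(o \right)} = \frac{3}{-7 + o}$
$g{\left(j \right)} = \frac{3}{11} + j$ ($g{\left(j \right)} = \frac{3}{-7 + 18} + j = \frac{3}{11} + j$)
$- g{\left(20 \left(-11\right) \right)} = - (\frac{3}{11} + 20 \left(-11\right)) = - (\frac{3}{11} - 220) = \left(-1\right) \left(- \frac{2417}{11}\right) = \frac{2417}{11}$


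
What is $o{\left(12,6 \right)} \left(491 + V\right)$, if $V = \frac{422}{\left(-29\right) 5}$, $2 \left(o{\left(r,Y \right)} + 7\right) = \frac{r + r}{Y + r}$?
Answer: $- \frac{448229}{145} \approx -3091.2$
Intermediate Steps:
$o{\left(r,Y \right)} = -7 + \frac{r}{Y + r}$ ($o{\left(r,Y \right)} = -7 + \frac{\left(r + r\right) \frac{1}{Y + r}}{2} = -7 + \frac{2 r \frac{1}{Y + r}}{2} = -7 + \frac{r}{Y + r}$)
$V = - \frac{422}{145}$ ($V = \frac{422}{-145} = 422 \left(- \frac{1}{145}\right) = - \frac{422}{145} \approx -2.9103$)
$o{\left(12,6 \right)} \left(491 + V\right) = \frac{\left(-7\right) 6 - 72}{6 + 12} \left(491 - \frac{422}{145}\right) = \frac{-42 - 72}{18} \cdot \frac{70773}{145} = \frac{1}{18} \left(-114\right) \frac{70773}{145} = \left(- \frac{19}{3}\right) \frac{70773}{145} = - \frac{448229}{145}$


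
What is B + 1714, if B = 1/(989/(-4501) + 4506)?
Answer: 34760810639/20280517 ≈ 1714.0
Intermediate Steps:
B = 4501/20280517 (B = 1/(989*(-1/4501) + 4506) = 1/(-989/4501 + 4506) = 1/(20280517/4501) = 4501/20280517 ≈ 0.00022194)
B + 1714 = 4501/20280517 + 1714 = 34760810639/20280517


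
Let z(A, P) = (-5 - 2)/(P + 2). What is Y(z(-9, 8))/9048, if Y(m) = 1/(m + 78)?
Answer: 5/3497052 ≈ 1.4298e-6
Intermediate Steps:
z(A, P) = -7/(2 + P)
Y(m) = 1/(78 + m)
Y(z(-9, 8))/9048 = 1/((78 - 7/(2 + 8))*9048) = (1/9048)/(78 - 7/10) = (1/9048)/(773/10) = (10/773)*(1/9048) = 5/3497052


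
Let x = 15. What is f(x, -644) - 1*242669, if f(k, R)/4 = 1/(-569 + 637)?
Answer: -4125372/17 ≈ -2.4267e+5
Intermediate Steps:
f(k, R) = 1/17 (f(k, R) = 4/(-569 + 637) = 4/68 = 4*(1/68) = 1/17)
f(x, -644) - 1*242669 = 1/17 - 1*242669 = 1/17 - 242669 = -4125372/17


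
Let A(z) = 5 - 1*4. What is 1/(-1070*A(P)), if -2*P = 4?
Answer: -1/1070 ≈ -0.00093458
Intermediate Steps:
P = -2 (P = -½*4 = -2)
A(z) = 1 (A(z) = 5 - 4 = 1)
1/(-1070*A(P)) = 1/(-1070*1) = 1/(-1070) = -1/1070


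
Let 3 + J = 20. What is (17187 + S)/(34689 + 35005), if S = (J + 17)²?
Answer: 18343/69694 ≈ 0.26319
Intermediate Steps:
J = 17 (J = -3 + 20 = 17)
S = 1156 (S = (17 + 17)² = 34² = 1156)
(17187 + S)/(34689 + 35005) = (17187 + 1156)/(34689 + 35005) = 18343/69694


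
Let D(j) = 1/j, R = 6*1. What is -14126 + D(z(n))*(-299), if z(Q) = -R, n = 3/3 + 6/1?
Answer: -84457/6 ≈ -14076.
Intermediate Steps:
R = 6
n = 7 (n = 3*(1/3) + 6*1 = 1 + 6 = 7)
z(Q) = -6 (z(Q) = -1*6 = -6)
-14126 + D(z(n))*(-299) = -14126 - 299/(-6) = -14126 - 1/6*(-299) = -14126 + 299/6 = -84457/6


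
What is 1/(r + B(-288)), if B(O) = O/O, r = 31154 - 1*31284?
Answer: -1/129 ≈ -0.0077519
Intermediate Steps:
r = -130 (r = 31154 - 31284 = -130)
B(O) = 1
1/(r + B(-288)) = 1/(-130 + 1) = 1/(-129) = -1/129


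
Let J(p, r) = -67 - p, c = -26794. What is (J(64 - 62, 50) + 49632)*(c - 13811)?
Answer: -2012505615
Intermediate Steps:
(J(64 - 62, 50) + 49632)*(c - 13811) = ((-67 - (64 - 62)) + 49632)*(-26794 - 13811) = ((-67 - 1*2) + 49632)*(-40605) = ((-67 - 2) + 49632)*(-40605) = (-69 + 49632)*(-40605) = 49563*(-40605) = -2012505615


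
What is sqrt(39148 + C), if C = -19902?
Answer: sqrt(19246) ≈ 138.73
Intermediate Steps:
sqrt(39148 + C) = sqrt(39148 - 19902) = sqrt(19246)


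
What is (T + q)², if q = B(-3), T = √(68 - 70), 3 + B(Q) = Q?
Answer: (6 - I*√2)² ≈ 34.0 - 16.971*I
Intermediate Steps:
B(Q) = -3 + Q
T = I*√2 (T = √(-2) = I*√2 ≈ 1.4142*I)
q = -6 (q = -3 - 3 = -6)
(T + q)² = (I*√2 - 6)² = (-6 + I*√2)²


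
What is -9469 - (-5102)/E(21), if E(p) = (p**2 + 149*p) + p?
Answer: -33998077/3591 ≈ -9467.6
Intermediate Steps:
E(p) = p**2 + 150*p
-9469 - (-5102)/E(21) = -9469 - (-5102)/(21*(150 + 21)) = -9469 - (-5102)/(21*171) = -9469 - (-5102)/3591 = -9469 - 1*(-5102/3591) = -9469 + 5102/3591 = -33998077/3591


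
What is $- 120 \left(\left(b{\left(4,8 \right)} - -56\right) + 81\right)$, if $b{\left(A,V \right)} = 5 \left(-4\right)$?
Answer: $-14040$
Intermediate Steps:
$b{\left(A,V \right)} = -20$
$- 120 \left(\left(b{\left(4,8 \right)} - -56\right) + 81\right) = - 120 \left(\left(-20 - -56\right) + 81\right) = - 120 \left(\left(-20 + 56\right) + 81\right) = - 120 \left(36 + 81\right) = \left(-120\right) 117 = -14040$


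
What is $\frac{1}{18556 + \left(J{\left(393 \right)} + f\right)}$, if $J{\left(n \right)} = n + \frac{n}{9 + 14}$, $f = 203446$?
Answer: $\frac{23}{5115478} \approx 4.4962 \cdot 10^{-6}$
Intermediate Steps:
$J{\left(n \right)} = \frac{24 n}{23}$ ($J{\left(n \right)} = n + \frac{n}{23} = \frac{24 n}{23}$)
$\frac{1}{18556 + \left(J{\left(393 \right)} + f\right)} = \frac{1}{18556 + \left(\frac{24}{23} \cdot 393 + 203446\right)} = \frac{1}{18556 + \left(\frac{9432}{23} + 203446\right)} = \frac{1}{18556 + \frac{4688690}{23}} = \frac{1}{\frac{5115478}{23}} = \frac{23}{5115478}$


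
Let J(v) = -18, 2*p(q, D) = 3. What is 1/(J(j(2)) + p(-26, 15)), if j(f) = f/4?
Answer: -2/33 ≈ -0.060606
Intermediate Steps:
p(q, D) = 3/2 (p(q, D) = (½)*3 = 3/2)
j(f) = f/4 (j(f) = f*(¼) = f/4)
1/(J(j(2)) + p(-26, 15)) = 1/(-18 + 3/2) = 1/(-33/2) = -2/33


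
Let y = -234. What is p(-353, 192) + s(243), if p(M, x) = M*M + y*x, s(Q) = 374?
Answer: 80055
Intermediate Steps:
p(M, x) = M**2 - 234*x (p(M, x) = M*M - 234*x = M**2 - 234*x)
p(-353, 192) + s(243) = ((-353)**2 - 234*192) + 374 = (124609 - 44928) + 374 = 79681 + 374 = 80055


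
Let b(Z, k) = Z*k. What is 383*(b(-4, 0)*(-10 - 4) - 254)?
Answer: -97282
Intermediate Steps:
383*(b(-4, 0)*(-10 - 4) - 254) = 383*((-4*0)*(-10 - 4) - 254) = 383*(0*(-14) - 254) = 383*(0 - 254) = 383*(-254) = -97282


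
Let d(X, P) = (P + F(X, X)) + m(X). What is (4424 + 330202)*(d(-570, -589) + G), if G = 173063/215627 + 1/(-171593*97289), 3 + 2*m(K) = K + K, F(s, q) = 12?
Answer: -1382463028653467513609595/3599701153888379 ≈ -3.8405e+8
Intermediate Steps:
m(K) = -3/2 + K (m(K) = -3/2 + (K + K)/2 = -3/2 + (2*K)/2 = -3/2 + K)
d(X, P) = 21/2 + P + X (d(X, P) = (P + 12) + (-3/2 + X) = (12 + P) + (-3/2 + X) = 21/2 + P + X)
G = 2889132997022124/3599701153888379 (G = 173063*(1/215627) - 1/171593*1/97289 = 173063/215627 - 1/16694111377 = 2889132997022124/3599701153888379 ≈ 0.80260)
(4424 + 330202)*(d(-570, -589) + G) = (4424 + 330202)*((21/2 - 589 - 570) + 2889132997022124/3599701153888379) = 334626*(-2297/2 + 2889132997022124/3599701153888379) = 334626*(-8262735284487562315/7199402307776758) = -1382463028653467513609595/3599701153888379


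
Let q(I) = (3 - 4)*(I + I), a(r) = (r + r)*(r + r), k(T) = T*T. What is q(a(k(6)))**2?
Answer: 107495424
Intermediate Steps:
k(T) = T**2
a(r) = 4*r**2 (a(r) = (2*r)*(2*r) = 4*r**2)
q(I) = -2*I
q(a(k(6)))**2 = (-8*(6**2)**2)**2 = (-8*36**2)**2 = (-8*1296)**2 = (-2*5184)**2 = (-10368)**2 = 107495424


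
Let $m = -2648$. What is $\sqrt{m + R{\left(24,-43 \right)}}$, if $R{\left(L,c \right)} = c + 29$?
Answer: $11 i \sqrt{22} \approx 51.595 i$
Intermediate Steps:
$R{\left(L,c \right)} = 29 + c$
$\sqrt{m + R{\left(24,-43 \right)}} = \sqrt{-2648 + \left(29 - 43\right)} = \sqrt{-2648 - 14} = \sqrt{-2662} = 11 i \sqrt{22}$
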